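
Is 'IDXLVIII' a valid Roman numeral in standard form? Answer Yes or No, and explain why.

'IDXLVIII': Invalid subtractive combination: ID

No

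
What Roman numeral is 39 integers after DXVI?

DXVI = 516
516 + 39 = 555

DLV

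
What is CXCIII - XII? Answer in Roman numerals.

CXCIII = 193
XII = 12
193 - 12 = 181

CLXXXI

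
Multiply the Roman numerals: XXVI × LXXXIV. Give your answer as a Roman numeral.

XXVI = 26
LXXXIV = 84
26 × 84 = 2184

MMCLXXXIV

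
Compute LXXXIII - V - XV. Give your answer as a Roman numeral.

LXXXIII = 83, V = 5, XV = 15
83 - 5 = 78
78 - 15 = 63

LXIII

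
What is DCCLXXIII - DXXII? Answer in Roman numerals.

DCCLXXIII = 773
DXXII = 522
773 - 522 = 251

CCLI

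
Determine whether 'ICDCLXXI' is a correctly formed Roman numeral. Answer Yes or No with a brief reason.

'ICDCLXXI': Invalid subtractive combination: IC

No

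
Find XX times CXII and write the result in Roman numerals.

XX = 20
CXII = 112
20 × 112 = 2240

MMCCXL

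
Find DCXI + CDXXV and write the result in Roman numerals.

DCXI = 611
CDXXV = 425
611 + 425 = 1036

MXXXVI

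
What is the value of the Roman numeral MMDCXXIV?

MMDCXXIV: M=1000, M=1000, D=500, C=100, X=10, X=10, IV=4
1000 + 1000 + 500 + 100 + 10 + 10 + 4 = 2624

2624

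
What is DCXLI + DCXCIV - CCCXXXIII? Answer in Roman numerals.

DCXLI = 641, DCXCIV = 694, CCCXXXIII = 333
641 + 694 = 1335
1335 - 333 = 1002

MII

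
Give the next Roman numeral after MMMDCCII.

MMMDCCII = 3702, so the next integer is 3702 + 1 = 3703

MMMDCCIII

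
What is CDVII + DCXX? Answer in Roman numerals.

CDVII = 407
DCXX = 620
407 + 620 = 1027

MXXVII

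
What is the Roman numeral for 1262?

Convert 1262 to Roman numerals:
  1262 contains 1×1000 (M)
  262 contains 2×100 (CC)
  62 contains 1×50 (L)
  12 contains 1×10 (X)
  2 contains 2×1 (II)

MCCLXII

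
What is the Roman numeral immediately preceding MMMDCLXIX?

MMMDCLXIX = 3669; previous is 3668

MMMDCLXVIII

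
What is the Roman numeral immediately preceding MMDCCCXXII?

MMDCCCXXII = 2822; previous is 2821

MMDCCCXXI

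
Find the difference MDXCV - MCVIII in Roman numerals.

MDXCV = 1595
MCVIII = 1108
1595 - 1108 = 487

CDLXXXVII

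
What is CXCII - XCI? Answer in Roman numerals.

CXCII = 192
XCI = 91
192 - 91 = 101

CI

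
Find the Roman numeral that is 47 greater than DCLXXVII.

DCLXXVII = 677
677 + 47 = 724

DCCXXIV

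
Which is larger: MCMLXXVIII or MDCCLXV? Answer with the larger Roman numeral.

MCMLXXVIII = 1978
MDCCLXV = 1765
1978 is larger

MCMLXXVIII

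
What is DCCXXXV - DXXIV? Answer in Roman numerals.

DCCXXXV = 735
DXXIV = 524
735 - 524 = 211

CCXI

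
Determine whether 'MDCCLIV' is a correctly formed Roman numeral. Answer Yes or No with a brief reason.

'MDCCLIV': Check the rules: uses only the symbols I, V, X, L, C, D, M; no symbol is repeated more than three times in a row; V, L and D each appear at most once; the only place a smaller symbol precedes a larger one is the allowed subtractive pair IV, the symbol right after such a pair (if any) is smaller than the pair's first symbol, and otherwise the values never increase from left to right. Value: M (1000) + D (500) + C (100) + C (100) + L (50) + IV (4) = 1754. So it is a valid standard Roman numeral.

Yes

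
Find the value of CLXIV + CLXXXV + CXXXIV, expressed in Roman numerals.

CLXIV = 164, CLXXXV = 185, CXXXIV = 134
164 + 185 = 349
349 + 134 = 483

CDLXXXIII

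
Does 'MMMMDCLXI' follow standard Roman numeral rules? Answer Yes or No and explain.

'MMMMDCLXI': More than 3 consecutive M's

No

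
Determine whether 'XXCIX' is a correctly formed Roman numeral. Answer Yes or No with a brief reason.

'XXCIX': X (position 1) comes before the larger symbol C (position 3) without being directly in front of it as a subtractive pair; apart from IV, IX, XL, XC, CD and CM, symbols must go from largest to smallest

No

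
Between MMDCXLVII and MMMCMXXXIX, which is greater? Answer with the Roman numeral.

MMDCXLVII = 2647
MMMCMXXXIX = 3939
3939 is larger

MMMCMXXXIX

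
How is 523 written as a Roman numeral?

Convert 523 to Roman numerals:
  523 contains 1×500 (D)
  23 contains 2×10 (XX)
  3 contains 3×1 (III)

DXXIII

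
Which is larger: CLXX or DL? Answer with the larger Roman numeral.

CLXX = 170
DL = 550
550 is larger

DL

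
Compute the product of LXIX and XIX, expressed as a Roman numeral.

LXIX = 69
XIX = 19
69 × 19 = 1311

MCCCXI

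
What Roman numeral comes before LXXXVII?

LXXXVII = 87; previous is 86

LXXXVI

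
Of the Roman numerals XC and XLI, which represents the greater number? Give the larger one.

XC = 90
XLI = 41
90 is larger

XC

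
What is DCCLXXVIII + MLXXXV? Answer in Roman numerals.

DCCLXXVIII = 778
MLXXXV = 1085
778 + 1085 = 1863

MDCCCLXIII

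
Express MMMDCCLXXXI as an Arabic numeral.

MMMDCCLXXXI: M=1000, M=1000, M=1000, D=500, C=100, C=100, L=50, X=10, X=10, X=10, I=1
1000 + 1000 + 1000 + 500 + 100 + 100 + 50 + 10 + 10 + 10 + 1 = 3781

3781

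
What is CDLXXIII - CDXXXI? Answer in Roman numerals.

CDLXXIII = 473
CDXXXI = 431
473 - 431 = 42

XLII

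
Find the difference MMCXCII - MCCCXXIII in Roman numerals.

MMCXCII = 2192
MCCCXXIII = 1323
2192 - 1323 = 869

DCCCLXIX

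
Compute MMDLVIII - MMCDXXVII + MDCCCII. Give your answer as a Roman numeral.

MMDLVIII = 2558, MMCDXXVII = 2427, MDCCCII = 1802
2558 - 2427 = 131
131 + 1802 = 1933

MCMXXXIII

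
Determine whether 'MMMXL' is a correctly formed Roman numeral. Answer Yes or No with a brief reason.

'MMMXL': Check the rules: uses only the symbols I, V, X, L, C, D, M; no symbol is repeated more than three times in a row; V, L and D each appear at most once; the only place a smaller symbol precedes a larger one is the allowed subtractive pair XL, the symbol right after such a pair (if any) is smaller than the pair's first symbol, and otherwise the values never increase from left to right. Value: M (1000) + M (1000) + M (1000) + XL (40) = 3040. So it is a valid standard Roman numeral.

Yes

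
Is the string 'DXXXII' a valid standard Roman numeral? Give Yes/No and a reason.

'DXXXII': Check the rules: uses only the symbols I, V, X, L, C, D, M; no symbol is repeated more than three times in a row; V, L and D each appear at most once; no smaller symbol precedes a larger one (values never increase from left to right). Value: D (500) + X (10) + X (10) + X (10) + I (1) + I (1) = 532. So it is a valid standard Roman numeral.

Yes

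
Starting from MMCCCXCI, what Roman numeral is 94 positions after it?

MMCCCXCI = 2391
2391 + 94 = 2485

MMCDLXXXV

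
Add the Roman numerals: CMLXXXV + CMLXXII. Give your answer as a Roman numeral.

CMLXXXV = 985
CMLXXII = 972
985 + 972 = 1957

MCMLVII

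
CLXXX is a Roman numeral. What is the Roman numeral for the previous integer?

CLXXX = 180, so the previous integer is 180 - 1 = 179

CLXXIX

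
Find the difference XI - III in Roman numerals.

XI = 11
III = 3
11 - 3 = 8

VIII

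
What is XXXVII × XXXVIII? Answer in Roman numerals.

XXXVII = 37
XXXVIII = 38
37 × 38 = 1406

MCDVI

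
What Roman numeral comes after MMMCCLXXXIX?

MMMCCLXXXIX = 3289; next is 3290

MMMCCXC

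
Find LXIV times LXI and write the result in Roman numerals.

LXIV = 64
LXI = 61
64 × 61 = 3904

MMMCMIV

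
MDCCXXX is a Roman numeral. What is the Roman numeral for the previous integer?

MDCCXXX = 1730, so the previous integer is 1730 - 1 = 1729

MDCCXXIX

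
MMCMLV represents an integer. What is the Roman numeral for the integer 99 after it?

MMCMLV = 2955
2955 + 99 = 3054

MMMLIV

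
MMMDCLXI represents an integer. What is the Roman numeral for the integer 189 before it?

MMMDCLXI = 3661
3661 - 189 = 3472

MMMCDLXXII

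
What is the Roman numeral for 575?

Convert 575 to Roman numerals:
  575 contains 1×500 (D)
  75 contains 1×50 (L)
  25 contains 2×10 (XX)
  5 contains 1×5 (V)

DLXXV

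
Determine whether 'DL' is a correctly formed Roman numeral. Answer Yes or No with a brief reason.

'DL': Check the rules: uses only the symbols I, V, X, L, C, D, M; no symbol is repeated more than three times in a row; V, L and D each appear at most once; no smaller symbol precedes a larger one (values never increase from left to right). Value: D (500) + L (50) = 550. So it is a valid standard Roman numeral.

Yes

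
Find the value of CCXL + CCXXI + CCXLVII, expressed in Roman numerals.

CCXL = 240, CCXXI = 221, CCXLVII = 247
240 + 221 = 461
461 + 247 = 708

DCCVIII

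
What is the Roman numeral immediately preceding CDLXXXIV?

CDLXXXIV = 484; previous is 483

CDLXXXIII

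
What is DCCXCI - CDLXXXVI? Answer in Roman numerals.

DCCXCI = 791
CDLXXXVI = 486
791 - 486 = 305

CCCV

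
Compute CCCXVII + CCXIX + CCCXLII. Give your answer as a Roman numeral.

CCCXVII = 317, CCXIX = 219, CCCXLII = 342
317 + 219 = 536
536 + 342 = 878

DCCCLXXVIII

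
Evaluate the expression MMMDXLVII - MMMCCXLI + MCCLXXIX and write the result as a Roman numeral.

MMMDXLVII = 3547, MMMCCXLI = 3241, MCCLXXIX = 1279
3547 - 3241 = 306
306 + 1279 = 1585

MDLXXXV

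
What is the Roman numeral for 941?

Convert 941 to Roman numerals:
  941 contains 1×900 (CM)
  41 contains 1×40 (XL)
  1 contains 1×1 (I)

CMXLI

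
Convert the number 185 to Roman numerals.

Convert 185 to Roman numerals:
  185 contains 1×100 (C)
  85 contains 1×50 (L)
  35 contains 3×10 (XXX)
  5 contains 1×5 (V)

CLXXXV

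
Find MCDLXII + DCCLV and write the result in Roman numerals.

MCDLXII = 1462
DCCLV = 755
1462 + 755 = 2217

MMCCXVII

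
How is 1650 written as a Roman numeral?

Convert 1650 to Roman numerals:
  1650 contains 1×1000 (M)
  650 contains 1×500 (D)
  150 contains 1×100 (C)
  50 contains 1×50 (L)

MDCL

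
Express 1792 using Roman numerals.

Convert 1792 to Roman numerals:
  1792 contains 1×1000 (M)
  792 contains 1×500 (D)
  292 contains 2×100 (CC)
  92 contains 1×90 (XC)
  2 contains 2×1 (II)

MDCCXCII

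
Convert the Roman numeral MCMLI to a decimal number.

MCMLI: M=1000, CM=900, L=50, I=1
1000 + 900 + 50 + 1 = 1951

1951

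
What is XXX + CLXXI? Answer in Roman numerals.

XXX = 30
CLXXI = 171
30 + 171 = 201

CCI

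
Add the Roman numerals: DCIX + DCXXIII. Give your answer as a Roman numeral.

DCIX = 609
DCXXIII = 623
609 + 623 = 1232

MCCXXXII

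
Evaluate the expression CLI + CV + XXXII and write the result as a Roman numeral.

CLI = 151, CV = 105, XXXII = 32
151 + 105 = 256
256 + 32 = 288

CCLXXXVIII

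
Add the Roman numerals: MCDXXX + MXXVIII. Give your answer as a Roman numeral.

MCDXXX = 1430
MXXVIII = 1028
1430 + 1028 = 2458

MMCDLVIII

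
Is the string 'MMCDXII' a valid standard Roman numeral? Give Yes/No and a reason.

'MMCDXII': Check the rules: uses only the symbols I, V, X, L, C, D, M; no symbol is repeated more than three times in a row; V, L and D each appear at most once; the only place a smaller symbol precedes a larger one is the allowed subtractive pair CD, the symbol right after such a pair (if any) is smaller than the pair's first symbol, and otherwise the values never increase from left to right. Value: M (1000) + M (1000) + CD (400) + X (10) + I (1) + I (1) = 2412. So it is a valid standard Roman numeral.

Yes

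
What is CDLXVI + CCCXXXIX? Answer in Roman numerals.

CDLXVI = 466
CCCXXXIX = 339
466 + 339 = 805

DCCCV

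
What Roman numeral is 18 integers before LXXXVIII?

LXXXVIII = 88
88 - 18 = 70

LXX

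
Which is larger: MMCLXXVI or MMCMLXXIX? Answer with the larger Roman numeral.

MMCLXXVI = 2176
MMCMLXXIX = 2979
2979 is larger

MMCMLXXIX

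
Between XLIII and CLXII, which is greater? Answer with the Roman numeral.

XLIII = 43
CLXII = 162
162 is larger

CLXII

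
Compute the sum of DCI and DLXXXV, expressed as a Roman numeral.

DCI = 601
DLXXXV = 585
601 + 585 = 1186

MCLXXXVI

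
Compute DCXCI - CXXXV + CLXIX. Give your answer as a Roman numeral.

DCXCI = 691, CXXXV = 135, CLXIX = 169
691 - 135 = 556
556 + 169 = 725

DCCXXV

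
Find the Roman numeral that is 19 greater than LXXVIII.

LXXVIII = 78
78 + 19 = 97

XCVII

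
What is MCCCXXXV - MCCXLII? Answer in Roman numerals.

MCCCXXXV = 1335
MCCXLII = 1242
1335 - 1242 = 93

XCIII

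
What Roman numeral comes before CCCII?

CCCII = 302; previous is 301

CCCI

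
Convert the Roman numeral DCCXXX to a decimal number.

DCCXXX: D=500, C=100, C=100, X=10, X=10, X=10
500 + 100 + 100 + 10 + 10 + 10 = 730

730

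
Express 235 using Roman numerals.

Convert 235 to Roman numerals:
  235 contains 2×100 (CC)
  35 contains 3×10 (XXX)
  5 contains 1×5 (V)

CCXXXV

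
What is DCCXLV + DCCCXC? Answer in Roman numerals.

DCCXLV = 745
DCCCXC = 890
745 + 890 = 1635

MDCXXXV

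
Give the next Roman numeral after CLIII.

CLIII = 153; next is 154

CLIV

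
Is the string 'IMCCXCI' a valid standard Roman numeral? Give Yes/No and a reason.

'IMCCXCI': Invalid subtractive combination: IM

No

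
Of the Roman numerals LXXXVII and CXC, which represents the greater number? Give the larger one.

LXXXVII = 87
CXC = 190
190 is larger

CXC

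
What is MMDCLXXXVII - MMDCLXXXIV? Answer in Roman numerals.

MMDCLXXXVII = 2687
MMDCLXXXIV = 2684
2687 - 2684 = 3

III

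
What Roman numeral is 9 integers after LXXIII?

LXXIII = 73
73 + 9 = 82

LXXXII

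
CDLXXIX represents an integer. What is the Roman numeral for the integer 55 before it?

CDLXXIX = 479
479 - 55 = 424

CDXXIV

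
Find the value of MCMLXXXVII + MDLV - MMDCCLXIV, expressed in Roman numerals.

MCMLXXXVII = 1987, MDLV = 1555, MMDCCLXIV = 2764
1987 + 1555 = 3542
3542 - 2764 = 778

DCCLXXVIII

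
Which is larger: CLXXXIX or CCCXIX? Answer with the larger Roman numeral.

CLXXXIX = 189
CCCXIX = 319
319 is larger

CCCXIX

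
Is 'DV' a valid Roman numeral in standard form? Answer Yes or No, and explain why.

'DV': Check the rules: uses only the symbols I, V, X, L, C, D, M; no symbol is repeated more than three times in a row; V, L and D each appear at most once; no smaller symbol precedes a larger one (values never increase from left to right). Value: D (500) + V (5) = 505. So it is a valid standard Roman numeral.

Yes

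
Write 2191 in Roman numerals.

Convert 2191 to Roman numerals:
  2191 contains 2×1000 (MM)
  191 contains 1×100 (C)
  91 contains 1×90 (XC)
  1 contains 1×1 (I)

MMCXCI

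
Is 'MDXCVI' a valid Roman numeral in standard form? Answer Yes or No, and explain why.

'MDXCVI': Check the rules: uses only the symbols I, V, X, L, C, D, M; no symbol is repeated more than three times in a row; V, L and D each appear at most once; the only place a smaller symbol precedes a larger one is the allowed subtractive pair XC, the symbol right after such a pair (if any) is smaller than the pair's first symbol, and otherwise the values never increase from left to right. Value: M (1000) + D (500) + XC (90) + V (5) + I (1) = 1596. So it is a valid standard Roman numeral.

Yes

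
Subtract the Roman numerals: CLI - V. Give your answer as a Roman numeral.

CLI = 151
V = 5
151 - 5 = 146

CXLVI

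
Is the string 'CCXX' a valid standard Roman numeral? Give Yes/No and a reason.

'CCXX': Check the rules: uses only the symbols I, V, X, L, C, D, M; no symbol is repeated more than three times in a row; V, L and D each appear at most once; no smaller symbol precedes a larger one (values never increase from left to right). Value: C (100) + C (100) + X (10) + X (10) = 220. So it is a valid standard Roman numeral.

Yes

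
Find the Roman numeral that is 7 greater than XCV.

XCV = 95
95 + 7 = 102

CII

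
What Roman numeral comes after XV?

XV = 15, so the next integer is 15 + 1 = 16

XVI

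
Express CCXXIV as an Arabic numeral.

CCXXIV: C=100, C=100, X=10, X=10, IV=4
100 + 100 + 10 + 10 + 4 = 224

224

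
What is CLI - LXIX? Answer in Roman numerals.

CLI = 151
LXIX = 69
151 - 69 = 82

LXXXII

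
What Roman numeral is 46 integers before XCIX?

XCIX = 99
99 - 46 = 53

LIII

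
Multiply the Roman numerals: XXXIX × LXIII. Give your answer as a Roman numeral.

XXXIX = 39
LXIII = 63
39 × 63 = 2457

MMCDLVII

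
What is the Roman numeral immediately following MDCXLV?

MDCXLV = 1645; next is 1646

MDCXLVI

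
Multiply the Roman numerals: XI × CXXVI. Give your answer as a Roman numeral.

XI = 11
CXXVI = 126
11 × 126 = 1386

MCCCLXXXVI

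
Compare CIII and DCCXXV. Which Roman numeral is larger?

CIII = 103
DCCXXV = 725
725 is larger

DCCXXV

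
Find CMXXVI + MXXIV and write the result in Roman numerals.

CMXXVI = 926
MXXIV = 1024
926 + 1024 = 1950

MCML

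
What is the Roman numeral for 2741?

Convert 2741 to Roman numerals:
  2741 contains 2×1000 (MM)
  741 contains 1×500 (D)
  241 contains 2×100 (CC)
  41 contains 1×40 (XL)
  1 contains 1×1 (I)

MMDCCXLI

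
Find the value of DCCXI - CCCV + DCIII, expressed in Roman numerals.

DCCXI = 711, CCCV = 305, DCIII = 603
711 - 305 = 406
406 + 603 = 1009

MIX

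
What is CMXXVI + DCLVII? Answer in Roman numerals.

CMXXVI = 926
DCLVII = 657
926 + 657 = 1583

MDLXXXIII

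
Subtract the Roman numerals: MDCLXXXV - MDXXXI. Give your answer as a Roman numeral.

MDCLXXXV = 1685
MDXXXI = 1531
1685 - 1531 = 154

CLIV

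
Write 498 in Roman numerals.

Convert 498 to Roman numerals:
  498 contains 1×400 (CD)
  98 contains 1×90 (XC)
  8 contains 1×5 (V)
  3 contains 3×1 (III)

CDXCVIII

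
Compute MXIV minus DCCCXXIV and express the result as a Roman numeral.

MXIV = 1014
DCCCXXIV = 824
1014 - 824 = 190

CXC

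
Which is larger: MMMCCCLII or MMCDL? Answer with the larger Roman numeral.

MMMCCCLII = 3352
MMCDL = 2450
3352 is larger

MMMCCCLII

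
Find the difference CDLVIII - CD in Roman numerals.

CDLVIII = 458
CD = 400
458 - 400 = 58

LVIII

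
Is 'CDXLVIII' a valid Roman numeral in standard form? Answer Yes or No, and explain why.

'CDXLVIII': Check the rules: uses only the symbols I, V, X, L, C, D, M; no symbol is repeated more than three times in a row; V, L and D each appear at most once; the only places a smaller symbol precedes a larger one are the allowed subtractive pairs CD, XL, the symbol right after such a pair (if any) is smaller than the pair's first symbol, and otherwise the values never increase from left to right. Value: CD (400) + XL (40) + V (5) + I (1) + I (1) + I (1) = 448. So it is a valid standard Roman numeral.

Yes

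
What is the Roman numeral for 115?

Convert 115 to Roman numerals:
  115 contains 1×100 (C)
  15 contains 1×10 (X)
  5 contains 1×5 (V)

CXV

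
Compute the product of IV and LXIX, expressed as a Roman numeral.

IV = 4
LXIX = 69
4 × 69 = 276

CCLXXVI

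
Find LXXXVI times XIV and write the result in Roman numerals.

LXXXVI = 86
XIV = 14
86 × 14 = 1204

MCCIV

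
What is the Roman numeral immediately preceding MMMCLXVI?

MMMCLXVI = 3166, so the previous integer is 3166 - 1 = 3165

MMMCLXV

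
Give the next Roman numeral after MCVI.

MCVI = 1106; next is 1107

MCVII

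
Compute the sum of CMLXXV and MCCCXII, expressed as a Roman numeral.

CMLXXV = 975
MCCCXII = 1312
975 + 1312 = 2287

MMCCLXXXVII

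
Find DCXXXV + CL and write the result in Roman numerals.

DCXXXV = 635
CL = 150
635 + 150 = 785

DCCLXXXV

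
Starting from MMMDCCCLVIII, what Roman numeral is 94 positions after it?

MMMDCCCLVIII = 3858
3858 + 94 = 3952

MMMCMLII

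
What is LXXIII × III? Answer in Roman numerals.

LXXIII = 73
III = 3
73 × 3 = 219

CCXIX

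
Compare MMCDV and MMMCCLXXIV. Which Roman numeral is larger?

MMCDV = 2405
MMMCCLXXIV = 3274
3274 is larger

MMMCCLXXIV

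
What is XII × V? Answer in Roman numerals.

XII = 12
V = 5
12 × 5 = 60

LX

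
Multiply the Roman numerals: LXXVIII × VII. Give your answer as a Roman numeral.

LXXVIII = 78
VII = 7
78 × 7 = 546

DXLVI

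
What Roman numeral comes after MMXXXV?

MMXXXV = 2035; next is 2036

MMXXXVI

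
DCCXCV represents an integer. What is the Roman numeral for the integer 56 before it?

DCCXCV = 795
795 - 56 = 739

DCCXXXIX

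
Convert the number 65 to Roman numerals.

Convert 65 to Roman numerals:
  65 contains 1×50 (L)
  15 contains 1×10 (X)
  5 contains 1×5 (V)

LXV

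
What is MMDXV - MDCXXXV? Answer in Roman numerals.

MMDXV = 2515
MDCXXXV = 1635
2515 - 1635 = 880

DCCCLXXX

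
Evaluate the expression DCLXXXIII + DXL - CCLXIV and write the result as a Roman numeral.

DCLXXXIII = 683, DXL = 540, CCLXIV = 264
683 + 540 = 1223
1223 - 264 = 959

CMLIX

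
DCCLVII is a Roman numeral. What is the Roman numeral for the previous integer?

DCCLVII = 757, so the previous integer is 757 - 1 = 756

DCCLVI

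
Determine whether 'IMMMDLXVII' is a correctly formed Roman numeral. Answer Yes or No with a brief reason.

'IMMMDLXVII': Invalid subtractive combination: IM

No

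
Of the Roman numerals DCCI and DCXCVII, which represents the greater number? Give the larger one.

DCCI = 701
DCXCVII = 697
701 is larger

DCCI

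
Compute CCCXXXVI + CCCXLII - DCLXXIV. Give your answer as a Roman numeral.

CCCXXXVI = 336, CCCXLII = 342, DCLXXIV = 674
336 + 342 = 678
678 - 674 = 4

IV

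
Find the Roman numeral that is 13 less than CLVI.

CLVI = 156
156 - 13 = 143

CXLIII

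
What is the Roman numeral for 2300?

Convert 2300 to Roman numerals:
  2300 contains 2×1000 (MM)
  300 contains 3×100 (CCC)

MMCCC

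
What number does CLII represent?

CLII: C=100, L=50, I=1, I=1
100 + 50 + 1 + 1 = 152

152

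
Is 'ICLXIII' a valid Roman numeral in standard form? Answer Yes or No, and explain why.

'ICLXIII': Invalid subtractive combination: IC

No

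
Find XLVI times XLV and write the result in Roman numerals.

XLVI = 46
XLV = 45
46 × 45 = 2070

MMLXX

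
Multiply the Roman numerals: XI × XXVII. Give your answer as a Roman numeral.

XI = 11
XXVII = 27
11 × 27 = 297

CCXCVII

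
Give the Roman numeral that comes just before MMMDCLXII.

MMMDCLXII = 3662, so the previous integer is 3662 - 1 = 3661

MMMDCLXI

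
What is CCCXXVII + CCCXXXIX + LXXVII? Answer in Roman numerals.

CCCXXVII = 327, CCCXXXIX = 339, LXXVII = 77
327 + 339 = 666
666 + 77 = 743

DCCXLIII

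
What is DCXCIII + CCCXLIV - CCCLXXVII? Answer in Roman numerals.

DCXCIII = 693, CCCXLIV = 344, CCCLXXVII = 377
693 + 344 = 1037
1037 - 377 = 660

DCLX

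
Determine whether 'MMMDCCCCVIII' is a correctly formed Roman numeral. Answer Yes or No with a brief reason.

'MMMDCCCCVIII': More than 3 consecutive C's

No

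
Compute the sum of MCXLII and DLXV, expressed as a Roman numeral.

MCXLII = 1142
DLXV = 565
1142 + 565 = 1707

MDCCVII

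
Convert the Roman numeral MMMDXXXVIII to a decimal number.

MMMDXXXVIII: M=1000, M=1000, M=1000, D=500, X=10, X=10, X=10, V=5, I=1, I=1, I=1
1000 + 1000 + 1000 + 500 + 10 + 10 + 10 + 5 + 1 + 1 + 1 = 3538

3538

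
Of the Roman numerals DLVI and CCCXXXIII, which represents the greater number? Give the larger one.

DLVI = 556
CCCXXXIII = 333
556 is larger

DLVI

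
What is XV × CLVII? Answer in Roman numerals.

XV = 15
CLVII = 157
15 × 157 = 2355

MMCCCLV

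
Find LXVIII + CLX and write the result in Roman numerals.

LXVIII = 68
CLX = 160
68 + 160 = 228

CCXXVIII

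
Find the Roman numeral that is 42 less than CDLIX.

CDLIX = 459
459 - 42 = 417

CDXVII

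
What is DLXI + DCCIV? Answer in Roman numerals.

DLXI = 561
DCCIV = 704
561 + 704 = 1265

MCCLXV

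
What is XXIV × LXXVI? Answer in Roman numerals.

XXIV = 24
LXXVI = 76
24 × 76 = 1824

MDCCCXXIV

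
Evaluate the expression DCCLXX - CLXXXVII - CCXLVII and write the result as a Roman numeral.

DCCLXX = 770, CLXXXVII = 187, CCXLVII = 247
770 - 187 = 583
583 - 247 = 336

CCCXXXVI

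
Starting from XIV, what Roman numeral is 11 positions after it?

XIV = 14
14 + 11 = 25

XXV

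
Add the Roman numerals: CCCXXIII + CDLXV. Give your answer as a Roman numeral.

CCCXXIII = 323
CDLXV = 465
323 + 465 = 788

DCCLXXXVIII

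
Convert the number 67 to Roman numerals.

Convert 67 to Roman numerals:
  67 contains 1×50 (L)
  17 contains 1×10 (X)
  7 contains 1×5 (V)
  2 contains 2×1 (II)

LXVII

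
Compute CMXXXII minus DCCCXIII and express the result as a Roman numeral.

CMXXXII = 932
DCCCXIII = 813
932 - 813 = 119

CXIX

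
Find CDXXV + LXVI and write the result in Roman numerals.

CDXXV = 425
LXVI = 66
425 + 66 = 491

CDXCI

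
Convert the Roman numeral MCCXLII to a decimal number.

MCCXLII: M=1000, C=100, C=100, XL=40, I=1, I=1
1000 + 100 + 100 + 40 + 1 + 1 = 1242

1242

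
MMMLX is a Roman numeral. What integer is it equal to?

MMMLX: M=1000, M=1000, M=1000, L=50, X=10
1000 + 1000 + 1000 + 50 + 10 = 3060

3060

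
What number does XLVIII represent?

XLVIII: XL=40, V=5, I=1, I=1, I=1
40 + 5 + 1 + 1 + 1 = 48

48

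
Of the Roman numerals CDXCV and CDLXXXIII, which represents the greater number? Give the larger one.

CDXCV = 495
CDLXXXIII = 483
495 is larger

CDXCV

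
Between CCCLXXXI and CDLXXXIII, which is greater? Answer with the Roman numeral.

CCCLXXXI = 381
CDLXXXIII = 483
483 is larger

CDLXXXIII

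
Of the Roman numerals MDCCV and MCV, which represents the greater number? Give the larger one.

MDCCV = 1705
MCV = 1105
1705 is larger

MDCCV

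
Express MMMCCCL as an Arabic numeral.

MMMCCCL: M=1000, M=1000, M=1000, C=100, C=100, C=100, L=50
1000 + 1000 + 1000 + 100 + 100 + 100 + 50 = 3350

3350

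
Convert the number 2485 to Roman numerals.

Convert 2485 to Roman numerals:
  2485 contains 2×1000 (MM)
  485 contains 1×400 (CD)
  85 contains 1×50 (L)
  35 contains 3×10 (XXX)
  5 contains 1×5 (V)

MMCDLXXXV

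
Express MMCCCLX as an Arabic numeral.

MMCCCLX: M=1000, M=1000, C=100, C=100, C=100, L=50, X=10
1000 + 1000 + 100 + 100 + 100 + 50 + 10 = 2360

2360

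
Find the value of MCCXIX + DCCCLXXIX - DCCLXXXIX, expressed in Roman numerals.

MCCXIX = 1219, DCCCLXXIX = 879, DCCLXXXIX = 789
1219 + 879 = 2098
2098 - 789 = 1309

MCCCIX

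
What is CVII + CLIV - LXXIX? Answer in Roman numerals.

CVII = 107, CLIV = 154, LXXIX = 79
107 + 154 = 261
261 - 79 = 182

CLXXXII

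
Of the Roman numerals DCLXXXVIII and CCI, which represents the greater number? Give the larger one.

DCLXXXVIII = 688
CCI = 201
688 is larger

DCLXXXVIII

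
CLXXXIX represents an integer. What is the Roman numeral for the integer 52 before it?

CLXXXIX = 189
189 - 52 = 137

CXXXVII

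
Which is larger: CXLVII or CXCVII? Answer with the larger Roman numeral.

CXLVII = 147
CXCVII = 197
197 is larger

CXCVII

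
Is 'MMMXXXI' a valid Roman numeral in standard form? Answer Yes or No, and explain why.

'MMMXXXI': Check the rules: uses only the symbols I, V, X, L, C, D, M; no symbol is repeated more than three times in a row; V, L and D each appear at most once; no smaller symbol precedes a larger one (values never increase from left to right). Value: M (1000) + M (1000) + M (1000) + X (10) + X (10) + X (10) + I (1) = 3031. So it is a valid standard Roman numeral.

Yes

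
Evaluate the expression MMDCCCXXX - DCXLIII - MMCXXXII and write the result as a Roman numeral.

MMDCCCXXX = 2830, DCXLIII = 643, MMCXXXII = 2132
2830 - 643 = 2187
2187 - 2132 = 55

LV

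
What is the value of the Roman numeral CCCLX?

CCCLX: C=100, C=100, C=100, L=50, X=10
100 + 100 + 100 + 50 + 10 = 360

360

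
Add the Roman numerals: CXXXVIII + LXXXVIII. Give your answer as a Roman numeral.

CXXXVIII = 138
LXXXVIII = 88
138 + 88 = 226

CCXXVI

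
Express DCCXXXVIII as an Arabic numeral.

DCCXXXVIII: D=500, C=100, C=100, X=10, X=10, X=10, V=5, I=1, I=1, I=1
500 + 100 + 100 + 10 + 10 + 10 + 5 + 1 + 1 + 1 = 738

738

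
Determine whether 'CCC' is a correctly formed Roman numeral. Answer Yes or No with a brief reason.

'CCC': Check the rules: uses only the symbols I, V, X, L, C, D, M; no symbol is repeated more than three times in a row; V, L and D each appear at most once; no smaller symbol precedes a larger one (values never increase from left to right). Value: C (100) + C (100) + C (100) = 300. So it is a valid standard Roman numeral.

Yes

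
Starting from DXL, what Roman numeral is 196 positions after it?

DXL = 540
540 + 196 = 736

DCCXXXVI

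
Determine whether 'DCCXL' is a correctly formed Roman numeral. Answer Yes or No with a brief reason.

'DCCXL': Check the rules: uses only the symbols I, V, X, L, C, D, M; no symbol is repeated more than three times in a row; V, L and D each appear at most once; the only place a smaller symbol precedes a larger one is the allowed subtractive pair XL, the symbol right after such a pair (if any) is smaller than the pair's first symbol, and otherwise the values never increase from left to right. Value: D (500) + C (100) + C (100) + XL (40) = 740. So it is a valid standard Roman numeral.

Yes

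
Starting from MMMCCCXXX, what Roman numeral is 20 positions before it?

MMMCCCXXX = 3330
3330 - 20 = 3310

MMMCCCX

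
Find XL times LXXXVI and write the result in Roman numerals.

XL = 40
LXXXVI = 86
40 × 86 = 3440

MMMCDXL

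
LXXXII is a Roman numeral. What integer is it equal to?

LXXXII: L=50, X=10, X=10, X=10, I=1, I=1
50 + 10 + 10 + 10 + 1 + 1 = 82

82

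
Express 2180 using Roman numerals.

Convert 2180 to Roman numerals:
  2180 contains 2×1000 (MM)
  180 contains 1×100 (C)
  80 contains 1×50 (L)
  30 contains 3×10 (XXX)

MMCLXXX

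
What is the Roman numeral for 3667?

Convert 3667 to Roman numerals:
  3667 contains 3×1000 (MMM)
  667 contains 1×500 (D)
  167 contains 1×100 (C)
  67 contains 1×50 (L)
  17 contains 1×10 (X)
  7 contains 1×5 (V)
  2 contains 2×1 (II)

MMMDCLXVII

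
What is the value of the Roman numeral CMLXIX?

CMLXIX: CM=900, L=50, X=10, IX=9
900 + 50 + 10 + 9 = 969

969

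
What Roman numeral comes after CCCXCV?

CCCXCV = 395, so the next integer is 395 + 1 = 396

CCCXCVI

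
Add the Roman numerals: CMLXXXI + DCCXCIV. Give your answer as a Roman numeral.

CMLXXXI = 981
DCCXCIV = 794
981 + 794 = 1775

MDCCLXXV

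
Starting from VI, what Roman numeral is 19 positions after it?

VI = 6
6 + 19 = 25

XXV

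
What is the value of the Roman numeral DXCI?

DXCI: D=500, XC=90, I=1
500 + 90 + 1 = 591

591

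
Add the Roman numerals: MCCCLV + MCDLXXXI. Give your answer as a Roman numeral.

MCCCLV = 1355
MCDLXXXI = 1481
1355 + 1481 = 2836

MMDCCCXXXVI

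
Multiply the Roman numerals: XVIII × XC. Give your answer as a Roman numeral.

XVIII = 18
XC = 90
18 × 90 = 1620

MDCXX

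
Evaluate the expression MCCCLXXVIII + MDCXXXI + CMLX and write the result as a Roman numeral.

MCCCLXXVIII = 1378, MDCXXXI = 1631, CMLX = 960
1378 + 1631 = 3009
3009 + 960 = 3969

MMMCMLXIX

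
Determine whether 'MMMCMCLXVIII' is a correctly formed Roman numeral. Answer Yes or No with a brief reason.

'MMMCMCLXVIII': C cannot come right after the subtractive pair CM: once C is subtracted in CM, the next symbol must be smaller than C

No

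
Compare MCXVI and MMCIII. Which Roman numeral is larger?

MCXVI = 1116
MMCIII = 2103
2103 is larger

MMCIII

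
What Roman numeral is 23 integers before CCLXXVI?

CCLXXVI = 276
276 - 23 = 253

CCLIII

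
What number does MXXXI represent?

MXXXI: M=1000, X=10, X=10, X=10, I=1
1000 + 10 + 10 + 10 + 1 = 1031

1031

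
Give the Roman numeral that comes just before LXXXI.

LXXXI = 81; previous is 80

LXXX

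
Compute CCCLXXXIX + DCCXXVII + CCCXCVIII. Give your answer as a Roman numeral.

CCCLXXXIX = 389, DCCXXVII = 727, CCCXCVIII = 398
389 + 727 = 1116
1116 + 398 = 1514

MDXIV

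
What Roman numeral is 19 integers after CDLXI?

CDLXI = 461
461 + 19 = 480

CDLXXX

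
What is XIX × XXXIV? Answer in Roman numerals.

XIX = 19
XXXIV = 34
19 × 34 = 646

DCXLVI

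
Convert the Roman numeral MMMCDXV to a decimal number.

MMMCDXV: M=1000, M=1000, M=1000, CD=400, X=10, V=5
1000 + 1000 + 1000 + 400 + 10 + 5 = 3415

3415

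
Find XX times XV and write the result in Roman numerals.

XX = 20
XV = 15
20 × 15 = 300

CCC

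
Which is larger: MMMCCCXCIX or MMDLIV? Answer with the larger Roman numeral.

MMMCCCXCIX = 3399
MMDLIV = 2554
3399 is larger

MMMCCCXCIX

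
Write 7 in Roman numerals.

Convert 7 to Roman numerals:
  7 contains 1×5 (V)
  2 contains 2×1 (II)

VII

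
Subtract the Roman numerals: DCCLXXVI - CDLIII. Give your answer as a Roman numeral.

DCCLXXVI = 776
CDLIII = 453
776 - 453 = 323

CCCXXIII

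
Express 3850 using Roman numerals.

Convert 3850 to Roman numerals:
  3850 contains 3×1000 (MMM)
  850 contains 1×500 (D)
  350 contains 3×100 (CCC)
  50 contains 1×50 (L)

MMMDCCCL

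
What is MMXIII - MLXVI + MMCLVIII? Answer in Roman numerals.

MMXIII = 2013, MLXVI = 1066, MMCLVIII = 2158
2013 - 1066 = 947
947 + 2158 = 3105

MMMCV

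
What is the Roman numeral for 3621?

Convert 3621 to Roman numerals:
  3621 contains 3×1000 (MMM)
  621 contains 1×500 (D)
  121 contains 1×100 (C)
  21 contains 2×10 (XX)
  1 contains 1×1 (I)

MMMDCXXI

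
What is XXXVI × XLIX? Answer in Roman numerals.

XXXVI = 36
XLIX = 49
36 × 49 = 1764

MDCCLXIV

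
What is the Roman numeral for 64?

Convert 64 to Roman numerals:
  64 contains 1×50 (L)
  14 contains 1×10 (X)
  4 contains 1×4 (IV)

LXIV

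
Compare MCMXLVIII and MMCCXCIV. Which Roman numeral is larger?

MCMXLVIII = 1948
MMCCXCIV = 2294
2294 is larger

MMCCXCIV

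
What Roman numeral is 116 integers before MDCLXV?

MDCLXV = 1665
1665 - 116 = 1549

MDXLIX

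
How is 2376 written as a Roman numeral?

Convert 2376 to Roman numerals:
  2376 contains 2×1000 (MM)
  376 contains 3×100 (CCC)
  76 contains 1×50 (L)
  26 contains 2×10 (XX)
  6 contains 1×5 (V)
  1 contains 1×1 (I)

MMCCCLXXVI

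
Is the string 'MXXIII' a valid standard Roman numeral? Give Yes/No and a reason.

'MXXIII': Check the rules: uses only the symbols I, V, X, L, C, D, M; no symbol is repeated more than three times in a row; V, L and D each appear at most once; no smaller symbol precedes a larger one (values never increase from left to right). Value: M (1000) + X (10) + X (10) + I (1) + I (1) + I (1) = 1023. So it is a valid standard Roman numeral.

Yes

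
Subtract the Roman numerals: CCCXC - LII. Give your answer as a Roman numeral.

CCCXC = 390
LII = 52
390 - 52 = 338

CCCXXXVIII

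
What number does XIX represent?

XIX: X=10, IX=9
10 + 9 = 19

19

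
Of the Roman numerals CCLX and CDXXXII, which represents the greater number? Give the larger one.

CCLX = 260
CDXXXII = 432
432 is larger

CDXXXII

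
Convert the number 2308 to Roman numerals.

Convert 2308 to Roman numerals:
  2308 contains 2×1000 (MM)
  308 contains 3×100 (CCC)
  8 contains 1×5 (V)
  3 contains 3×1 (III)

MMCCCVIII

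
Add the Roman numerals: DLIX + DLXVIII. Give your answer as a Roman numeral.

DLIX = 559
DLXVIII = 568
559 + 568 = 1127

MCXXVII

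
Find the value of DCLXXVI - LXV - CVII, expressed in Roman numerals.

DCLXXVI = 676, LXV = 65, CVII = 107
676 - 65 = 611
611 - 107 = 504

DIV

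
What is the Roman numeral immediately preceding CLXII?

CLXII = 162, so the previous integer is 162 - 1 = 161

CLXI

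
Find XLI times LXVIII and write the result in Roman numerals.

XLI = 41
LXVIII = 68
41 × 68 = 2788

MMDCCLXXXVIII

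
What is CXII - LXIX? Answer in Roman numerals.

CXII = 112
LXIX = 69
112 - 69 = 43

XLIII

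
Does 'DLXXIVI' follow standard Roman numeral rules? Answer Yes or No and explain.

'DLXXIVI': I cannot come right after the subtractive pair IV: once I is subtracted in IV, the next symbol must be smaller than I

No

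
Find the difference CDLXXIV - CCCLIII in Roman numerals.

CDLXXIV = 474
CCCLIII = 353
474 - 353 = 121

CXXI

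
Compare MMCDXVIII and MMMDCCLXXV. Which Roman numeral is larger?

MMCDXVIII = 2418
MMMDCCLXXV = 3775
3775 is larger

MMMDCCLXXV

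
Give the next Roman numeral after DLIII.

DLIII = 553, so the next integer is 553 + 1 = 554

DLIV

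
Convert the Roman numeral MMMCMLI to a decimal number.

MMMCMLI: M=1000, M=1000, M=1000, CM=900, L=50, I=1
1000 + 1000 + 1000 + 900 + 50 + 1 = 3951

3951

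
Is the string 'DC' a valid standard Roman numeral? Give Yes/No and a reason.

'DC': Check the rules: uses only the symbols I, V, X, L, C, D, M; no symbol is repeated more than three times in a row; V, L and D each appear at most once; no smaller symbol precedes a larger one (values never increase from left to right). Value: D (500) + C (100) = 600. So it is a valid standard Roman numeral.

Yes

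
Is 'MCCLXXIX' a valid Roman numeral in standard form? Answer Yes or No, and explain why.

'MCCLXXIX': Check the rules: uses only the symbols I, V, X, L, C, D, M; no symbol is repeated more than three times in a row; V, L and D each appear at most once; the only place a smaller symbol precedes a larger one is the allowed subtractive pair IX, the symbol right after such a pair (if any) is smaller than the pair's first symbol, and otherwise the values never increase from left to right. Value: M (1000) + C (100) + C (100) + L (50) + X (10) + X (10) + IX (9) = 1279. So it is a valid standard Roman numeral.

Yes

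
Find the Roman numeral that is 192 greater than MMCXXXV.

MMCXXXV = 2135
2135 + 192 = 2327

MMCCCXXVII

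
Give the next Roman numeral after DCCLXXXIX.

DCCLXXXIX = 789; next is 790

DCCXC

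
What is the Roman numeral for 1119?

Convert 1119 to Roman numerals:
  1119 contains 1×1000 (M)
  119 contains 1×100 (C)
  19 contains 1×10 (X)
  9 contains 1×9 (IX)

MCXIX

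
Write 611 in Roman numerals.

Convert 611 to Roman numerals:
  611 contains 1×500 (D)
  111 contains 1×100 (C)
  11 contains 1×10 (X)
  1 contains 1×1 (I)

DCXI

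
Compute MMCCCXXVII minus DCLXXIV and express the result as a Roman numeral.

MMCCCXXVII = 2327
DCLXXIV = 674
2327 - 674 = 1653

MDCLIII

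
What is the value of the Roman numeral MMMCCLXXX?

MMMCCLXXX: M=1000, M=1000, M=1000, C=100, C=100, L=50, X=10, X=10, X=10
1000 + 1000 + 1000 + 100 + 100 + 50 + 10 + 10 + 10 = 3280

3280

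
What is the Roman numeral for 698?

Convert 698 to Roman numerals:
  698 contains 1×500 (D)
  198 contains 1×100 (C)
  98 contains 1×90 (XC)
  8 contains 1×5 (V)
  3 contains 3×1 (III)

DCXCVIII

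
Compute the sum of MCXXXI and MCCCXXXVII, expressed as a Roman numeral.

MCXXXI = 1131
MCCCXXXVII = 1337
1131 + 1337 = 2468

MMCDLXVIII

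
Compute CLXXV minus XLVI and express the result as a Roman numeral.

CLXXV = 175
XLVI = 46
175 - 46 = 129

CXXIX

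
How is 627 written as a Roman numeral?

Convert 627 to Roman numerals:
  627 contains 1×500 (D)
  127 contains 1×100 (C)
  27 contains 2×10 (XX)
  7 contains 1×5 (V)
  2 contains 2×1 (II)

DCXXVII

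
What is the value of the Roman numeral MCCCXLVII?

MCCCXLVII: M=1000, C=100, C=100, C=100, XL=40, V=5, I=1, I=1
1000 + 100 + 100 + 100 + 40 + 5 + 1 + 1 = 1347

1347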